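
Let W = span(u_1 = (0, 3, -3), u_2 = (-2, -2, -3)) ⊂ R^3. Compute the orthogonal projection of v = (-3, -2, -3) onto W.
proj_W(v) = (-74/33, -76/33, -109/33)

Set up U = [u_1 | ... | u_2] ∈ R^(3×2). The projector onto W = col(U) is P = U (U^T U)^(-1) U^T.
Compute U^T U =
  [18, 3]
  [3, 17],
and U^T v = (3, 19).
Solve U^T U · c = U^T v for the coefficients: c = (-2/99, 37/33). The projection is proj_W(v) = U c.
Check: (v - proj_W(v)) · u_1 = 0  (should be 0).
Check: (v - proj_W(v)) · u_2 = 0  (should be 0).
Result: proj_W(v) = (-74/33, -76/33, -109/33).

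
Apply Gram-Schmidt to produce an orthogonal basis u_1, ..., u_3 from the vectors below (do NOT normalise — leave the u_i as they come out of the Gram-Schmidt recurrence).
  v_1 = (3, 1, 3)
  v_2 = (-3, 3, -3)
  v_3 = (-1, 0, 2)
Orthogonal basis:
  u_1 = (3, 1, 3)
  u_2 = (-12/19, 72/19, -12/19)
  u_3 = (-3/2, 0, 3/2)

Apply the Gram-Schmidt recurrence
  u_1 = v_1
  u_i = v_i − Σ_{j<i} ((v_i · u_j) / (u_j · u_j)) · u_j.

Step by step this gives:
  u_1 = (3, 1, 3)
  u_2 = (-12/19, 72/19, -12/19)
  u_3 = (-3/2, 0, 3/2)

Orthogonality check:
  u_2 · u_1 = 0 (should be 0)
  u_3 · u_1 = 0 (should be 0)
  u_3 · u_2 = 0 (should be 0)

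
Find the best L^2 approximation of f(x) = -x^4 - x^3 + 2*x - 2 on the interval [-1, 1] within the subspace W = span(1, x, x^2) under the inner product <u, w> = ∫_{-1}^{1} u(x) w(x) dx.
g(x) = -6*x^2/7 + 7*x/5 - 67/35

The best approximation g ∈ W is the orthogonal projection of f onto W. Writing g = a_0 + a_1 x + a_2 x^2, the coefficients solve the normal equations G · a = b where
  G_{ij} = <φ_i, φ_j> and b_i = <f, φ_i>, with φ_0 = 1, φ_1 = x, φ_2 = x^2.
G =
  [2, 0, 2/3]
  [0, 2/3, 0]
  [2/3, 0, 2/5],
b = (-22/5, 14/15, -34/21).
Solving gives a_0 = -67/35, a_1 = 7/5, a_2 = -6/7, so
  g(x) = -6*x^2/7 + 7*x/5 - 67/35.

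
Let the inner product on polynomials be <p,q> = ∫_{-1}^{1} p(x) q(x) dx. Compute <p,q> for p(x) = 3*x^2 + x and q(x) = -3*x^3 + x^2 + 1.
<p,q> = 2

Expand the product: p(x)·q(x) = -9*x^5 + x^3 + 3*x^2 + x.
∫_{-1}^{1} of each monomial x^k gives [2/(k+1) if k even, 0 if k odd]. Integrating term-by-term (or equivalently evaluating the antiderivative F(x) = -3*x^6/2 + x^4/4 + x^3 + x^2/2 at the endpoints):
  F(1) − F(−1) = 1/4 − (-7/4) = 2.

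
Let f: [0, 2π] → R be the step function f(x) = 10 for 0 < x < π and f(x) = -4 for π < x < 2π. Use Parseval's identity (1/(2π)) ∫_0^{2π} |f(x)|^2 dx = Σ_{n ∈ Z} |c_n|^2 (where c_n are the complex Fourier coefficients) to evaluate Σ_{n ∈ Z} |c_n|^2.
Σ |c_n|^2 = 58

Parseval equates the L^2 energy of f (normalised by 1/(2π)) with the ℓ^2 sum of its Fourier coefficients: (1/(2π)) ∫_0^{2π} |f|^2 = Σ |c_n|^2.
Compute the left side: (1/(2π)) [∫_0^π 10^2 dx + ∫_π^{2π} (-4)^2 dx] = (1/(2π)) · (100π + 16π) = (100 + 16)/2 = 58.
So Σ_{n ∈ Z} |c_n|^2 = 58.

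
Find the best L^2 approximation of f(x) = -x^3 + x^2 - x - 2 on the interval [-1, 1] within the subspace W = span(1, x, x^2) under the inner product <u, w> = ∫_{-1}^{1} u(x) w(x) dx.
g(x) = x^2 - 8*x/5 - 2

The best approximation g ∈ W is the orthogonal projection of f onto W. Writing g = a_0 + a_1 x + a_2 x^2, the coefficients solve the normal equations G · a = b where
  G_{ij} = <φ_i, φ_j> and b_i = <f, φ_i>, with φ_0 = 1, φ_1 = x, φ_2 = x^2.
G =
  [2, 0, 2/3]
  [0, 2/3, 0]
  [2/3, 0, 2/5],
b = (-10/3, -16/15, -14/15).
Solving gives a_0 = -2, a_1 = -8/5, a_2 = 1, so
  g(x) = x^2 - 8*x/5 - 2.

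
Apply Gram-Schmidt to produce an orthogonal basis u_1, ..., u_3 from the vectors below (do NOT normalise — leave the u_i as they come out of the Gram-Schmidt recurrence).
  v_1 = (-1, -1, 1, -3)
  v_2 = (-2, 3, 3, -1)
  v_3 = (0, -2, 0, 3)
Orthogonal basis:
  u_1 = (-1, -1, 1, -3)
  u_2 = (-19/12, 41/12, 31/12, 1/4)
  u_3 = (-262/251, -399/251, 335/251, 332/251)

Apply the Gram-Schmidt recurrence
  u_1 = v_1
  u_i = v_i − Σ_{j<i} ((v_i · u_j) / (u_j · u_j)) · u_j.

Step by step this gives:
  u_1 = (-1, -1, 1, -3)
  u_2 = (-19/12, 41/12, 31/12, 1/4)
  u_3 = (-262/251, -399/251, 335/251, 332/251)

Orthogonality check:
  u_2 · u_1 = 0 (should be 0)
  u_3 · u_1 = 0 (should be 0)
  u_3 · u_2 = 0 (should be 0)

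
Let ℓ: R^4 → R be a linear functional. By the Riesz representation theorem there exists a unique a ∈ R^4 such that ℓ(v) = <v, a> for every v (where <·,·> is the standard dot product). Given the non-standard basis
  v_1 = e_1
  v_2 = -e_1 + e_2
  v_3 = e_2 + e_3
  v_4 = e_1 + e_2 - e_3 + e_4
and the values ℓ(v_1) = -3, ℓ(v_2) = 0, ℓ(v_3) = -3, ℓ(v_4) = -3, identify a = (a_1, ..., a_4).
a = (-3, -3, 0, 3)

Write a = (a_1, ..., a_4) in the standard basis. For each basis vector v_i, ℓ(v_i) = <v_i, a> is a linear equation in the a_j's. Collect the n equations into a matrix system V a = ℓ, where row i of V is v_i (expressed in the standard basis). Since V is invertible (lower-triangular with 1s on the diagonal, up to permutation), solve by back-substitution:
  V =
[[1, 0, 0, 0],
 [-1, 1, 0, 0],
 [0, 1, 1, 0],
 [1, 1, -1, 1]]
  V a = (-3, 0, -3, -3)
Solving gives a = (-3, -3, 0, 3).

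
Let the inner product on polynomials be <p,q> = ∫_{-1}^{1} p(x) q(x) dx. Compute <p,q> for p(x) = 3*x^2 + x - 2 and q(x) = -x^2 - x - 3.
<p,q> = 82/15

Expand the product: p(x)·q(x) = -3*x^4 - 4*x^3 - 8*x^2 - x + 6.
∫_{-1}^{1} of each monomial x^k gives [2/(k+1) if k even, 0 if k odd]. Integrating term-by-term (or equivalently evaluating the antiderivative F(x) = -3*x^5/5 - x^4 - 8*x^3/3 - x^2/2 + 6*x at the endpoints):
  F(1) − F(−1) = 37/30 − (-127/30) = 82/15.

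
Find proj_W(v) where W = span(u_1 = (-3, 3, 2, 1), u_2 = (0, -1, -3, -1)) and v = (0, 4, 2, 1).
proj_W(v) = (-77/51, 314/153, 403/153, 160/153)

Set up U = [u_1 | ... | u_2] ∈ R^(4×2). The projector onto W = col(U) is P = U (U^T U)^(-1) U^T.
Compute U^T U =
  [23, -10]
  [-10, 11],
and U^T v = (17, -11).
Solve U^T U · c = U^T v for the coefficients: c = (77/153, -83/153). The projection is proj_W(v) = U c.
Check: (v - proj_W(v)) · u_1 = 0  (should be 0).
Check: (v - proj_W(v)) · u_2 = 0  (should be 0).
Result: proj_W(v) = (-77/51, 314/153, 403/153, 160/153).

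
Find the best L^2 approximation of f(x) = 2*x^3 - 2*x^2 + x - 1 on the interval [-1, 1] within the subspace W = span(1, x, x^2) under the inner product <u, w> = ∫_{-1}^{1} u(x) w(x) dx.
g(x) = -2*x^2 + 11*x/5 - 1

The best approximation g ∈ W is the orthogonal projection of f onto W. Writing g = a_0 + a_1 x + a_2 x^2, the coefficients solve the normal equations G · a = b where
  G_{ij} = <φ_i, φ_j> and b_i = <f, φ_i>, with φ_0 = 1, φ_1 = x, φ_2 = x^2.
G =
  [2, 0, 2/3]
  [0, 2/3, 0]
  [2/3, 0, 2/5],
b = (-10/3, 22/15, -22/15).
Solving gives a_0 = -1, a_1 = 11/5, a_2 = -2, so
  g(x) = -2*x^2 + 11*x/5 - 1.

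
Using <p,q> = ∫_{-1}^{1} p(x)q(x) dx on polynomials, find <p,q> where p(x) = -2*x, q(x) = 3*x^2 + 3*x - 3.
<p,q> = -4

Expand the product: p(x)·q(x) = -6*x^3 - 6*x^2 + 6*x.
∫_{-1}^{1} of each monomial x^k gives [2/(k+1) if k even, 0 if k odd]. Integrating term-by-term (or equivalently evaluating the antiderivative F(x) = -3*x^4/2 - 2*x^3 + 3*x^2 at the endpoints):
  F(1) − F(−1) = -1/2 − (7/2) = -4.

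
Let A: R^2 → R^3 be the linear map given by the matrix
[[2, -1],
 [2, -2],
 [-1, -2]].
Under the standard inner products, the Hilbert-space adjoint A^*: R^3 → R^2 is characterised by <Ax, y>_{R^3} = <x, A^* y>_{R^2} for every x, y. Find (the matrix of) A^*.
A^* = A^T =
[[2, 2, -1],
 [-1, -2, -2]]

For real matrices with standard dot products, the defining identity <Ax, y> = <x, A^* y> gives (Ax)^T y = x^T (A^*) y, i.e. x^T A^T y = x^T (A^*) y. Since this holds for all x, y, we must have A^* = A^T. Therefore
A^* =
[[2, 2, -1],
 [-1, -2, -2]].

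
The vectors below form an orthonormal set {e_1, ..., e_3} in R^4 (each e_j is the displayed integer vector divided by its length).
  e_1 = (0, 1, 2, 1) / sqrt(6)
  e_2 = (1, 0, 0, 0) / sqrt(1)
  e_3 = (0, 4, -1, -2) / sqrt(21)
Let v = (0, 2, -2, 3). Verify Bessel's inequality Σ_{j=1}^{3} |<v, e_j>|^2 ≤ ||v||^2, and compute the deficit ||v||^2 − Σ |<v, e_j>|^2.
Σ |<v, e_j>|^2 = 13/14; ||v||^2 = 17; deficit = 225/14

Write each e_j = u_j / sqrt(<u_j, u_j>) where u_j is the displayed integer vector. Then <v, e_j> = <v, u_j> / sqrt(<u_j, u_j>), so |<v, e_j>|^2 = <v, u_j>^2 / <u_j, u_j>.
Coefficients: <v, e_1> = 1/sqrt(6), <v, e_2> = 0/sqrt(1), <v, e_3> = 4/sqrt(21).
Square and sum: Σ |<v, e_j>|^2 = 13/14.
Compute ||v||^2 = v·v = 17.
Deficit = 17 − 13/14 = 225/14 ≥ 0, confirming Bessel's inequality. (The deficit equals ||v − Σ <v,e_j> e_j||^2, the squared distance from v to span{e_j}.)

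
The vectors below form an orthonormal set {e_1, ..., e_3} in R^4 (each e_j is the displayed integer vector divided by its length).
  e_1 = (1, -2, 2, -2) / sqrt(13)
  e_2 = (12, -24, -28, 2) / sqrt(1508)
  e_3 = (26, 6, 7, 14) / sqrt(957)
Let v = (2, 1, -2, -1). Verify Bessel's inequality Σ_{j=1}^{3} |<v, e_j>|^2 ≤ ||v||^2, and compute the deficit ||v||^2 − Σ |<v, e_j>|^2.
Σ |<v, e_j>|^2 = 35/11; ||v||^2 = 10; deficit = 75/11

Write each e_j = u_j / sqrt(<u_j, u_j>) where u_j is the displayed integer vector. Then <v, e_j> = <v, u_j> / sqrt(<u_j, u_j>), so |<v, e_j>|^2 = <v, u_j>^2 / <u_j, u_j>.
Coefficients: <v, e_1> = -2/sqrt(13), <v, e_2> = 54/sqrt(1508), <v, e_3> = 30/sqrt(957).
Square and sum: Σ |<v, e_j>|^2 = 35/11.
Compute ||v||^2 = v·v = 10.
Deficit = 10 − 35/11 = 75/11 ≥ 0, confirming Bessel's inequality. (The deficit equals ||v − Σ <v,e_j> e_j||^2, the squared distance from v to span{e_j}.)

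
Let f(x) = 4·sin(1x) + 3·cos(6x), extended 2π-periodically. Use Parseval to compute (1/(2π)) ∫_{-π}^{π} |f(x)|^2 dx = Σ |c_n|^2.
Σ |c_n|^2 = 25/2

Expand |f|^2 and use orthogonality of {sin(nx), cos(mx)} on [-π, π]:
  ∫_{-π}^{π} sin(nx)^2 dx = π, ∫ cos(mx)^2 dx = π, and cross terms integrate to 0.
So ∫_{-π}^{π} f(x)^2 dx = 4^2 · π + 3^2 · π = (16 + 9)π.
Divide by 2π: (16 + 9)/2 = 25/2.
By Parseval, this equals Σ |c_n|^2.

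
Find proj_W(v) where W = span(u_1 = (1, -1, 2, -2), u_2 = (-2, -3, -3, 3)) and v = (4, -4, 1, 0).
proj_W(v) = (3/7, -227/63, 94/63, -94/63)

Set up U = [u_1 | ... | u_2] ∈ R^(4×2). The projector onto W = col(U) is P = U (U^T U)^(-1) U^T.
Compute U^T U =
  [10, -11]
  [-11, 31],
and U^T v = (10, 1).
Solve U^T U · c = U^T v for the coefficients: c = (107/63, 40/63). The projection is proj_W(v) = U c.
Check: (v - proj_W(v)) · u_1 = 0  (should be 0).
Check: (v - proj_W(v)) · u_2 = 0  (should be 0).
Result: proj_W(v) = (3/7, -227/63, 94/63, -94/63).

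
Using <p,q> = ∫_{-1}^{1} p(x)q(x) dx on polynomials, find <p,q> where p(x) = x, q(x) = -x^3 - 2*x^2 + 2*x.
<p,q> = 14/15

Expand the product: p(x)·q(x) = -x^4 - 2*x^3 + 2*x^2.
∫_{-1}^{1} of each monomial x^k gives [2/(k+1) if k even, 0 if k odd]. Integrating term-by-term (or equivalently evaluating the antiderivative F(x) = -x^5/5 - x^4/2 + 2*x^3/3 at the endpoints):
  F(1) − F(−1) = -1/30 − (-29/30) = 14/15.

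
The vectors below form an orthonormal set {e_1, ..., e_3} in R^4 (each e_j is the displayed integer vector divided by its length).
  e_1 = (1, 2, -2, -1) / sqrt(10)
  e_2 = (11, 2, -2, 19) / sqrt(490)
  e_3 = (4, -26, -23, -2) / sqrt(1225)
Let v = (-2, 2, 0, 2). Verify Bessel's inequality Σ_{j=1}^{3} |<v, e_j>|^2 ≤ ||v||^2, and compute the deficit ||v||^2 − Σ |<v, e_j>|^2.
Σ |<v, e_j>|^2 = 104/25; ||v||^2 = 12; deficit = 196/25

Write each e_j = u_j / sqrt(<u_j, u_j>) where u_j is the displayed integer vector. Then <v, e_j> = <v, u_j> / sqrt(<u_j, u_j>), so |<v, e_j>|^2 = <v, u_j>^2 / <u_j, u_j>.
Coefficients: <v, e_1> = 0/sqrt(10), <v, e_2> = 20/sqrt(490), <v, e_3> = -64/sqrt(1225).
Square and sum: Σ |<v, e_j>|^2 = 104/25.
Compute ||v||^2 = v·v = 12.
Deficit = 12 − 104/25 = 196/25 ≥ 0, confirming Bessel's inequality. (The deficit equals ||v − Σ <v,e_j> e_j||^2, the squared distance from v to span{e_j}.)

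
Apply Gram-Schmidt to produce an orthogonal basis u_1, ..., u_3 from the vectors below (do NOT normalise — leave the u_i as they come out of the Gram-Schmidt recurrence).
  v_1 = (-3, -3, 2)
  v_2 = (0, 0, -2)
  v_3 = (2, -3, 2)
Orthogonal basis:
  u_1 = (-3, -3, 2)
  u_2 = (-6/11, -6/11, -18/11)
  u_3 = (5/2, -5/2, 0)

Apply the Gram-Schmidt recurrence
  u_1 = v_1
  u_i = v_i − Σ_{j<i} ((v_i · u_j) / (u_j · u_j)) · u_j.

Step by step this gives:
  u_1 = (-3, -3, 2)
  u_2 = (-6/11, -6/11, -18/11)
  u_3 = (5/2, -5/2, 0)

Orthogonality check:
  u_2 · u_1 = 0 (should be 0)
  u_3 · u_1 = 0 (should be 0)
  u_3 · u_2 = 0 (should be 0)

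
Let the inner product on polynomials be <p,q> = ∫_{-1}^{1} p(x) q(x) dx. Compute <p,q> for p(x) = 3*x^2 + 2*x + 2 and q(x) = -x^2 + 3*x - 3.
<p,q> = -248/15

Expand the product: p(x)·q(x) = -3*x^4 + 7*x^3 - 5*x^2 - 6.
∫_{-1}^{1} of each monomial x^k gives [2/(k+1) if k even, 0 if k odd]. Integrating term-by-term (or equivalently evaluating the antiderivative F(x) = -3*x^5/5 + 7*x^4/4 - 5*x^3/3 - 6*x at the endpoints):
  F(1) − F(−1) = -391/60 − (601/60) = -248/15.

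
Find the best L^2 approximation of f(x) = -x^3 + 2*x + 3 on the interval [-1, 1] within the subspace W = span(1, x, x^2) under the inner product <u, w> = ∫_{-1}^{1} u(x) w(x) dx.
g(x) = 7*x/5 + 3

The best approximation g ∈ W is the orthogonal projection of f onto W. Writing g = a_0 + a_1 x + a_2 x^2, the coefficients solve the normal equations G · a = b where
  G_{ij} = <φ_i, φ_j> and b_i = <f, φ_i>, with φ_0 = 1, φ_1 = x, φ_2 = x^2.
G =
  [2, 0, 2/3]
  [0, 2/3, 0]
  [2/3, 0, 2/5],
b = (6, 14/15, 2).
Solving gives a_0 = 3, a_1 = 7/5, a_2 = 0, so
  g(x) = 7*x/5 + 3.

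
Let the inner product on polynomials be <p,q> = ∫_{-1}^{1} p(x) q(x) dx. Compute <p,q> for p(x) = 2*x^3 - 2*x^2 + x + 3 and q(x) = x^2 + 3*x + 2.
<p,q> = 224/15

Expand the product: p(x)·q(x) = 2*x^5 + 4*x^4 - x^3 + 2*x^2 + 11*x + 6.
∫_{-1}^{1} of each monomial x^k gives [2/(k+1) if k even, 0 if k odd]. Integrating term-by-term (or equivalently evaluating the antiderivative F(x) = x^6/3 + 4*x^5/5 - x^4/4 + 2*x^3/3 + 11*x^2/2 + 6*x at the endpoints):
  F(1) − F(−1) = 261/20 − (-113/60) = 224/15.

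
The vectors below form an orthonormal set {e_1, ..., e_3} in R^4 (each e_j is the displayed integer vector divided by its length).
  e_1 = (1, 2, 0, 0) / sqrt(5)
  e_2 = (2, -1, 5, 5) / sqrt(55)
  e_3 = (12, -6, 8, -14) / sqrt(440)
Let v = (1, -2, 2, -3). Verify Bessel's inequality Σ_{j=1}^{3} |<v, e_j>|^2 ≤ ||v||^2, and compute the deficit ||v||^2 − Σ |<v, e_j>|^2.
Σ |<v, e_j>|^2 = 171/10; ||v||^2 = 18; deficit = 9/10

Write each e_j = u_j / sqrt(<u_j, u_j>) where u_j is the displayed integer vector. Then <v, e_j> = <v, u_j> / sqrt(<u_j, u_j>), so |<v, e_j>|^2 = <v, u_j>^2 / <u_j, u_j>.
Coefficients: <v, e_1> = -3/sqrt(5), <v, e_2> = -1/sqrt(55), <v, e_3> = 82/sqrt(440).
Square and sum: Σ |<v, e_j>|^2 = 171/10.
Compute ||v||^2 = v·v = 18.
Deficit = 18 − 171/10 = 9/10 ≥ 0, confirming Bessel's inequality. (The deficit equals ||v − Σ <v,e_j> e_j||^2, the squared distance from v to span{e_j}.)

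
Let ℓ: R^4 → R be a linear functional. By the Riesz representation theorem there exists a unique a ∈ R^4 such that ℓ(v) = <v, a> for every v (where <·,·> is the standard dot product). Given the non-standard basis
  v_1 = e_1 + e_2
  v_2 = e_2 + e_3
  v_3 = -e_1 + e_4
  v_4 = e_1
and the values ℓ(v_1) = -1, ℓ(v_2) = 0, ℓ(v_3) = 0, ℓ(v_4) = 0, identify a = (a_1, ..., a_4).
a = (0, -1, 1, 0)

Write a = (a_1, ..., a_4) in the standard basis. For each basis vector v_i, ℓ(v_i) = <v_i, a> is a linear equation in the a_j's. Collect the n equations into a matrix system V a = ℓ, where row i of V is v_i (expressed in the standard basis). Since V is invertible (lower-triangular with 1s on the diagonal, up to permutation), solve by back-substitution:
  V =
[[1, 1, 0, 0],
 [0, 1, 1, 0],
 [-1, 0, 0, 1],
 [1, 0, 0, 0]]
  V a = (-1, 0, 0, 0)
Solving gives a = (0, -1, 1, 0).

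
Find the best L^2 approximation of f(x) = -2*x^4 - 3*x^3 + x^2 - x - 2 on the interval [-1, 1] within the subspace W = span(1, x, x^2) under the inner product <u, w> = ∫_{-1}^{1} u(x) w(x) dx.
g(x) = -5*x^2/7 - 14*x/5 - 64/35

The best approximation g ∈ W is the orthogonal projection of f onto W. Writing g = a_0 + a_1 x + a_2 x^2, the coefficients solve the normal equations G · a = b where
  G_{ij} = <φ_i, φ_j> and b_i = <f, φ_i>, with φ_0 = 1, φ_1 = x, φ_2 = x^2.
G =
  [2, 0, 2/3]
  [0, 2/3, 0]
  [2/3, 0, 2/5],
b = (-62/15, -28/15, -158/105).
Solving gives a_0 = -64/35, a_1 = -14/5, a_2 = -5/7, so
  g(x) = -5*x^2/7 - 14*x/5 - 64/35.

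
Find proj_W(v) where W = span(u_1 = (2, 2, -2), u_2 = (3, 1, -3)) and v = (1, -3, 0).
proj_W(v) = (1/2, -3, -1/2)

Set up U = [u_1 | ... | u_2] ∈ R^(3×2). The projector onto W = col(U) is P = U (U^T U)^(-1) U^T.
Compute U^T U =
  [12, 14]
  [14, 19],
and U^T v = (-4, 0).
Solve U^T U · c = U^T v for the coefficients: c = (-19/8, 7/4). The projection is proj_W(v) = U c.
Check: (v - proj_W(v)) · u_1 = 0  (should be 0).
Check: (v - proj_W(v)) · u_2 = 0  (should be 0).
Result: proj_W(v) = (1/2, -3, -1/2).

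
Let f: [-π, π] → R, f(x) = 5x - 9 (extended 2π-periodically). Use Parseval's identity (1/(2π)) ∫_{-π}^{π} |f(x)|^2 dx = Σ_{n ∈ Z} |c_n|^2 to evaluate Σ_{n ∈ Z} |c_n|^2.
Σ |c_n|^2 = 25π^2/3 + 81

Expand and integrate term by term over [-π, π]:
  ∫ (5x)^2 dx = 25·(2π^3/3); ∫ 2·5·(-9)·x dx = 0 (odd integrand); ∫ (-9)^2 dx = 81·2π.
So (1/(2π)) ∫_{-π}^{π} (5x - 9)^2 dx = 25π^2/3 + 81 = 25π^2/3 + 81.
Parseval ⇒ Σ |c_n|^2 = 25π^2/3 + 81.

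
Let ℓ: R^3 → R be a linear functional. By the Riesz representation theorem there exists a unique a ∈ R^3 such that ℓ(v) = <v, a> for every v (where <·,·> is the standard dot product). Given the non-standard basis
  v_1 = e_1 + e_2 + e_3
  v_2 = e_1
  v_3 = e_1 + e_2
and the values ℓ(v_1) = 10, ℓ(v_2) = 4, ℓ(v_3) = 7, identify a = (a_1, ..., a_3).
a = (4, 3, 3)

Write a = (a_1, ..., a_3) in the standard basis. For each basis vector v_i, ℓ(v_i) = <v_i, a> is a linear equation in the a_j's. Collect the n equations into a matrix system V a = ℓ, where row i of V is v_i (expressed in the standard basis). Since V is invertible (lower-triangular with 1s on the diagonal, up to permutation), solve by back-substitution:
  V =
[[1, 1, 1],
 [1, 0, 0],
 [1, 1, 0]]
  V a = (10, 4, 7)
Solving gives a = (4, 3, 3).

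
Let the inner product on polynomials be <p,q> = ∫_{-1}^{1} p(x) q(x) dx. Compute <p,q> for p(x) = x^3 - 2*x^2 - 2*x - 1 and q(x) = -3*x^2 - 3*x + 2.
<p,q> = 8/15

Expand the product: p(x)·q(x) = -3*x^5 + 3*x^4 + 14*x^3 + 5*x^2 - x - 2.
∫_{-1}^{1} of each monomial x^k gives [2/(k+1) if k even, 0 if k odd]. Integrating term-by-term (or equivalently evaluating the antiderivative F(x) = -x^6/2 + 3*x^5/5 + 7*x^4/2 + 5*x^3/3 - x^2/2 - 2*x at the endpoints):
  F(1) − F(−1) = 83/30 − (67/30) = 8/15.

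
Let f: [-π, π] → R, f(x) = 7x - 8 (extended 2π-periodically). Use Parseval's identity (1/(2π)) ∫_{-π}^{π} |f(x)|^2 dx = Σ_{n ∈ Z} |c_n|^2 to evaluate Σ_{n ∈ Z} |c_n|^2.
Σ |c_n|^2 = 49π^2/3 + 64

Expand and integrate term by term over [-π, π]:
  ∫ (7x)^2 dx = 49·(2π^3/3); ∫ 2·7·(-8)·x dx = 0 (odd integrand); ∫ (-8)^2 dx = 64·2π.
So (1/(2π)) ∫_{-π}^{π} (7x - 8)^2 dx = 49π^2/3 + 64 = 49π^2/3 + 64.
Parseval ⇒ Σ |c_n|^2 = 49π^2/3 + 64.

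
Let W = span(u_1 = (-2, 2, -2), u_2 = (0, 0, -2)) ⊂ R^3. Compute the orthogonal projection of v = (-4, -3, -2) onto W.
proj_W(v) = (-1/2, 1/2, -2)

Set up U = [u_1 | ... | u_2] ∈ R^(3×2). The projector onto W = col(U) is P = U (U^T U)^(-1) U^T.
Compute U^T U =
  [12, 4]
  [4, 4],
and U^T v = (6, 4).
Solve U^T U · c = U^T v for the coefficients: c = (1/4, 3/4). The projection is proj_W(v) = U c.
Check: (v - proj_W(v)) · u_1 = 0  (should be 0).
Check: (v - proj_W(v)) · u_2 = 0  (should be 0).
Result: proj_W(v) = (-1/2, 1/2, -2).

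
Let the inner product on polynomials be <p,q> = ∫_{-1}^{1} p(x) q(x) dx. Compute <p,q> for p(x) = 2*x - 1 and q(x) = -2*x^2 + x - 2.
<p,q> = 20/3

Expand the product: p(x)·q(x) = -4*x^3 + 4*x^2 - 5*x + 2.
∫_{-1}^{1} of each monomial x^k gives [2/(k+1) if k even, 0 if k odd]. Integrating term-by-term (or equivalently evaluating the antiderivative F(x) = -x^4 + 4*x^3/3 - 5*x^2/2 + 2*x at the endpoints):
  F(1) − F(−1) = -1/6 − (-41/6) = 20/3.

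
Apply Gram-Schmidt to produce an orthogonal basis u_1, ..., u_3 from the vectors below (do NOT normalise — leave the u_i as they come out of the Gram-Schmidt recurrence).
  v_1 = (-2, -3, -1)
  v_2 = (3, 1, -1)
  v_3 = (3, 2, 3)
Orthogonal basis:
  u_1 = (-2, -3, -1)
  u_2 = (13/7, -5/7, -11/7)
  u_3 = (46/45, -23/18, 161/90)

Apply the Gram-Schmidt recurrence
  u_1 = v_1
  u_i = v_i − Σ_{j<i} ((v_i · u_j) / (u_j · u_j)) · u_j.

Step by step this gives:
  u_1 = (-2, -3, -1)
  u_2 = (13/7, -5/7, -11/7)
  u_3 = (46/45, -23/18, 161/90)

Orthogonality check:
  u_2 · u_1 = 0 (should be 0)
  u_3 · u_1 = 0 (should be 0)
  u_3 · u_2 = 0 (should be 0)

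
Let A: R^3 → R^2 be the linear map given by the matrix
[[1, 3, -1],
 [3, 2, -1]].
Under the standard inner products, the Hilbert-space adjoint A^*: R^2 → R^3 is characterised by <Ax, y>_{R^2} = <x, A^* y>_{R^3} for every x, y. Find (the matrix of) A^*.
A^* = A^T =
[[1, 3],
 [3, 2],
 [-1, -1]]

For real matrices with standard dot products, the defining identity <Ax, y> = <x, A^* y> gives (Ax)^T y = x^T (A^*) y, i.e. x^T A^T y = x^T (A^*) y. Since this holds for all x, y, we must have A^* = A^T. Therefore
A^* =
[[1, 3],
 [3, 2],
 [-1, -1]].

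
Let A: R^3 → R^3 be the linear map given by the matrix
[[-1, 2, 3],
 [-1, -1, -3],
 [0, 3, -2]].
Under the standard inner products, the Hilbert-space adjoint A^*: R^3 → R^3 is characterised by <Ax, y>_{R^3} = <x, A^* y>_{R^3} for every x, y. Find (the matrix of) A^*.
A^* = A^T =
[[-1, -1, 0],
 [2, -1, 3],
 [3, -3, -2]]

For real matrices with standard dot products, the defining identity <Ax, y> = <x, A^* y> gives (Ax)^T y = x^T (A^*) y, i.e. x^T A^T y = x^T (A^*) y. Since this holds for all x, y, we must have A^* = A^T. Therefore
A^* =
[[-1, -1, 0],
 [2, -1, 3],
 [3, -3, -2]].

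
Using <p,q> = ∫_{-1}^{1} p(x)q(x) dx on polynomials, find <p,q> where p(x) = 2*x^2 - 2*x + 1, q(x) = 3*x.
<p,q> = -4

Expand the product: p(x)·q(x) = 6*x^3 - 6*x^2 + 3*x.
∫_{-1}^{1} of each monomial x^k gives [2/(k+1) if k even, 0 if k odd]. Integrating term-by-term (or equivalently evaluating the antiderivative F(x) = 3*x^4/2 - 2*x^3 + 3*x^2/2 at the endpoints):
  F(1) − F(−1) = 1 − (5) = -4.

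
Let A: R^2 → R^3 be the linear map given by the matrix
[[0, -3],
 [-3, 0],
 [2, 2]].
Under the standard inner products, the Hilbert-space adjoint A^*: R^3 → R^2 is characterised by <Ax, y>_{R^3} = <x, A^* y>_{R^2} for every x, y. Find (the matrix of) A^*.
A^* = A^T =
[[0, -3, 2],
 [-3, 0, 2]]

For real matrices with standard dot products, the defining identity <Ax, y> = <x, A^* y> gives (Ax)^T y = x^T (A^*) y, i.e. x^T A^T y = x^T (A^*) y. Since this holds for all x, y, we must have A^* = A^T. Therefore
A^* =
[[0, -3, 2],
 [-3, 0, 2]].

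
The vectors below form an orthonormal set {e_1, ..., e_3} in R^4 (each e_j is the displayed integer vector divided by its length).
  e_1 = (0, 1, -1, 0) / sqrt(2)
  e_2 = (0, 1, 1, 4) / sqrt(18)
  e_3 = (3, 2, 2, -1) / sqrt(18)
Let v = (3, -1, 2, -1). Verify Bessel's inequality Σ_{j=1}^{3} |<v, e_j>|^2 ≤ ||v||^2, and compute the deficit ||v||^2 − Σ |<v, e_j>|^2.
Σ |<v, e_j>|^2 = 13; ||v||^2 = 15; deficit = 2

Write each e_j = u_j / sqrt(<u_j, u_j>) where u_j is the displayed integer vector. Then <v, e_j> = <v, u_j> / sqrt(<u_j, u_j>), so |<v, e_j>|^2 = <v, u_j>^2 / <u_j, u_j>.
Coefficients: <v, e_1> = -3/sqrt(2), <v, e_2> = -3/sqrt(18), <v, e_3> = 12/sqrt(18).
Square and sum: Σ |<v, e_j>|^2 = 13.
Compute ||v||^2 = v·v = 15.
Deficit = 15 − 13 = 2 ≥ 0, confirming Bessel's inequality. (The deficit equals ||v − Σ <v,e_j> e_j||^2, the squared distance from v to span{e_j}.)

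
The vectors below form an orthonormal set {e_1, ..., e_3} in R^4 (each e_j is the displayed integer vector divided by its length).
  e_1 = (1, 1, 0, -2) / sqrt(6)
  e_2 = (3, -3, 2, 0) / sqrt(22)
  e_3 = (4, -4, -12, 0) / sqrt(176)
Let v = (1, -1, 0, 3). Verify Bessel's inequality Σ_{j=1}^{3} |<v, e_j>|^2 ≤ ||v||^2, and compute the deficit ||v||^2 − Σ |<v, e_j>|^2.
Σ |<v, e_j>|^2 = 8; ||v||^2 = 11; deficit = 3

Write each e_j = u_j / sqrt(<u_j, u_j>) where u_j is the displayed integer vector. Then <v, e_j> = <v, u_j> / sqrt(<u_j, u_j>), so |<v, e_j>|^2 = <v, u_j>^2 / <u_j, u_j>.
Coefficients: <v, e_1> = -6/sqrt(6), <v, e_2> = 6/sqrt(22), <v, e_3> = 8/sqrt(176).
Square and sum: Σ |<v, e_j>|^2 = 8.
Compute ||v||^2 = v·v = 11.
Deficit = 11 − 8 = 3 ≥ 0, confirming Bessel's inequality. (The deficit equals ||v − Σ <v,e_j> e_j||^2, the squared distance from v to span{e_j}.)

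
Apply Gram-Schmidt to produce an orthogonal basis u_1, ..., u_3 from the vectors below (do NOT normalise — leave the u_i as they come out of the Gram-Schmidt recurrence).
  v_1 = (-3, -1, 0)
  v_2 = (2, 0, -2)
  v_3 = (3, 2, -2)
Orthogonal basis:
  u_1 = (-3, -1, 0)
  u_2 = (1/5, -3/5, -2)
  u_3 = (-5/11, 15/11, -5/11)

Apply the Gram-Schmidt recurrence
  u_1 = v_1
  u_i = v_i − Σ_{j<i} ((v_i · u_j) / (u_j · u_j)) · u_j.

Step by step this gives:
  u_1 = (-3, -1, 0)
  u_2 = (1/5, -3/5, -2)
  u_3 = (-5/11, 15/11, -5/11)

Orthogonality check:
  u_2 · u_1 = 0 (should be 0)
  u_3 · u_1 = 0 (should be 0)
  u_3 · u_2 = 0 (should be 0)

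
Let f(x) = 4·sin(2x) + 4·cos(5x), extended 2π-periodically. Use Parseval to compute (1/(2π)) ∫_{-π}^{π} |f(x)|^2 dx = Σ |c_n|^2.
Σ |c_n|^2 = 16

Expand |f|^2 and use orthogonality of {sin(nx), cos(mx)} on [-π, π]:
  ∫_{-π}^{π} sin(nx)^2 dx = π, ∫ cos(mx)^2 dx = π, and cross terms integrate to 0.
So ∫_{-π}^{π} f(x)^2 dx = 4^2 · π + 4^2 · π = (16 + 16)π.
Divide by 2π: (16 + 16)/2 = 16.
By Parseval, this equals Σ |c_n|^2.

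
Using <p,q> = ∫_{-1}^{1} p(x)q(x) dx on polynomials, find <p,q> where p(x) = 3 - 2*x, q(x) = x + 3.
<p,q> = 50/3

Expand the product: p(x)·q(x) = -2*x^2 - 3*x + 9.
∫_{-1}^{1} of each monomial x^k gives [2/(k+1) if k even, 0 if k odd]. Integrating term-by-term (or equivalently evaluating the antiderivative F(x) = -2*x^3/3 - 3*x^2/2 + 9*x at the endpoints):
  F(1) − F(−1) = 41/6 − (-59/6) = 50/3.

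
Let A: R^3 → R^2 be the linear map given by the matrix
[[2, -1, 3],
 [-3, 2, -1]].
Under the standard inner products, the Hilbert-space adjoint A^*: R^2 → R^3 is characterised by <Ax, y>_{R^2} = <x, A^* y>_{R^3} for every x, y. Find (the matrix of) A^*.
A^* = A^T =
[[2, -3],
 [-1, 2],
 [3, -1]]

For real matrices with standard dot products, the defining identity <Ax, y> = <x, A^* y> gives (Ax)^T y = x^T (A^*) y, i.e. x^T A^T y = x^T (A^*) y. Since this holds for all x, y, we must have A^* = A^T. Therefore
A^* =
[[2, -3],
 [-1, 2],
 [3, -1]].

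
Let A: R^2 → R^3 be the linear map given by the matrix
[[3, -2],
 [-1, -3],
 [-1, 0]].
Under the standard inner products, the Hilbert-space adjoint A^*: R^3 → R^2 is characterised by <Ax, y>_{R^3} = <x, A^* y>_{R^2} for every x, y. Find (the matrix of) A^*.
A^* = A^T =
[[3, -1, -1],
 [-2, -3, 0]]

For real matrices with standard dot products, the defining identity <Ax, y> = <x, A^* y> gives (Ax)^T y = x^T (A^*) y, i.e. x^T A^T y = x^T (A^*) y. Since this holds for all x, y, we must have A^* = A^T. Therefore
A^* =
[[3, -1, -1],
 [-2, -3, 0]].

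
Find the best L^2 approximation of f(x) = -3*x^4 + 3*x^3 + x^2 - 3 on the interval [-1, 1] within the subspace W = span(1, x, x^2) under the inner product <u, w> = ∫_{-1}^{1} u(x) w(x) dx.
g(x) = -11*x^2/7 + 9*x/5 - 96/35

The best approximation g ∈ W is the orthogonal projection of f onto W. Writing g = a_0 + a_1 x + a_2 x^2, the coefficients solve the normal equations G · a = b where
  G_{ij} = <φ_i, φ_j> and b_i = <f, φ_i>, with φ_0 = 1, φ_1 = x, φ_2 = x^2.
G =
  [2, 0, 2/3]
  [0, 2/3, 0]
  [2/3, 0, 2/5],
b = (-98/15, 6/5, -86/35).
Solving gives a_0 = -96/35, a_1 = 9/5, a_2 = -11/7, so
  g(x) = -11*x^2/7 + 9*x/5 - 96/35.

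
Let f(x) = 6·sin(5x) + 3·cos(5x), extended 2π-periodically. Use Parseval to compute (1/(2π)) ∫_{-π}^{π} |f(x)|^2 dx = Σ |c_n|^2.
Σ |c_n|^2 = 45/2

Expand |f|^2 and use orthogonality of {sin(nx), cos(mx)} on [-π, π]:
  ∫_{-π}^{π} sin(nx)^2 dx = π, ∫ cos(mx)^2 dx = π, and cross terms integrate to 0.
So ∫_{-π}^{π} f(x)^2 dx = 6^2 · π + 3^2 · π = (36 + 9)π.
Divide by 2π: (36 + 9)/2 = 45/2.
By Parseval, this equals Σ |c_n|^2.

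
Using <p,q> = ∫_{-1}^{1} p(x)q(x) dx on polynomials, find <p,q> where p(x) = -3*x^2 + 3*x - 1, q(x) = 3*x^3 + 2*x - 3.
<p,q> = 98/5

Expand the product: p(x)·q(x) = -9*x^5 + 9*x^4 - 9*x^3 + 15*x^2 - 11*x + 3.
∫_{-1}^{1} of each monomial x^k gives [2/(k+1) if k even, 0 if k odd]. Integrating term-by-term (or equivalently evaluating the antiderivative F(x) = -3*x^6/2 + 9*x^5/5 - 9*x^4/4 + 5*x^3 - 11*x^2/2 + 3*x at the endpoints):
  F(1) − F(−1) = 11/20 − (-381/20) = 98/5.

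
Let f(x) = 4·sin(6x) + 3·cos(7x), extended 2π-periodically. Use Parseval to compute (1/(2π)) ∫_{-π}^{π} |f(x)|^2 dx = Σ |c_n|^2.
Σ |c_n|^2 = 25/2

Expand |f|^2 and use orthogonality of {sin(nx), cos(mx)} on [-π, π]:
  ∫_{-π}^{π} sin(nx)^2 dx = π, ∫ cos(mx)^2 dx = π, and cross terms integrate to 0.
So ∫_{-π}^{π} f(x)^2 dx = 4^2 · π + 3^2 · π = (16 + 9)π.
Divide by 2π: (16 + 9)/2 = 25/2.
By Parseval, this equals Σ |c_n|^2.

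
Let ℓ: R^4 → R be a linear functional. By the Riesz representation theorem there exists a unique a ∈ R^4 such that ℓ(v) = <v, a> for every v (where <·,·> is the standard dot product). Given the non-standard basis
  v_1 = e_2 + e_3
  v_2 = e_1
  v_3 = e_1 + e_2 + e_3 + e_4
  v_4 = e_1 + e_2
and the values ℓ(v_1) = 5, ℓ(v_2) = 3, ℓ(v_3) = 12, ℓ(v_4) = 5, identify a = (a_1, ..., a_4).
a = (3, 2, 3, 4)

Write a = (a_1, ..., a_4) in the standard basis. For each basis vector v_i, ℓ(v_i) = <v_i, a> is a linear equation in the a_j's. Collect the n equations into a matrix system V a = ℓ, where row i of V is v_i (expressed in the standard basis). Since V is invertible (lower-triangular with 1s on the diagonal, up to permutation), solve by back-substitution:
  V =
[[0, 1, 1, 0],
 [1, 0, 0, 0],
 [1, 1, 1, 1],
 [1, 1, 0, 0]]
  V a = (5, 3, 12, 5)
Solving gives a = (3, 2, 3, 4).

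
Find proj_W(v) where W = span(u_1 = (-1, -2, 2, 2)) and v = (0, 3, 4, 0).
proj_W(v) = (-2/13, -4/13, 4/13, 4/13)

Set up U = [u_1 | ... | u_1] ∈ R^(4×1). The projector onto W = col(U) is P = U (U^T U)^(-1) U^T.
Compute U^T U =
  [13],
and U^T v = (2).
Solve U^T U · c = U^T v for the coefficients: c = (2/13). The projection is proj_W(v) = U c.
Check: (v - proj_W(v)) · u_1 = 0  (should be 0).
Result: proj_W(v) = (-2/13, -4/13, 4/13, 4/13).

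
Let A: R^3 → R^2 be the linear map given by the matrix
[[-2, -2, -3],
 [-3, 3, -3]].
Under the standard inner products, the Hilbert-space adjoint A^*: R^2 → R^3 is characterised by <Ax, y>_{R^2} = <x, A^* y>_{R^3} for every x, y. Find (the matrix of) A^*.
A^* = A^T =
[[-2, -3],
 [-2, 3],
 [-3, -3]]

For real matrices with standard dot products, the defining identity <Ax, y> = <x, A^* y> gives (Ax)^T y = x^T (A^*) y, i.e. x^T A^T y = x^T (A^*) y. Since this holds for all x, y, we must have A^* = A^T. Therefore
A^* =
[[-2, -3],
 [-2, 3],
 [-3, -3]].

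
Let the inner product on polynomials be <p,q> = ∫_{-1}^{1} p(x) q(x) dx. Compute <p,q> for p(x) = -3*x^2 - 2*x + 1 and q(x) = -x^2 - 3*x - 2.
<p,q> = 68/15

Expand the product: p(x)·q(x) = 3*x^4 + 11*x^3 + 11*x^2 + x - 2.
∫_{-1}^{1} of each monomial x^k gives [2/(k+1) if k even, 0 if k odd]. Integrating term-by-term (or equivalently evaluating the antiderivative F(x) = 3*x^5/5 + 11*x^4/4 + 11*x^3/3 + x^2/2 - 2*x at the endpoints):
  F(1) − F(−1) = 331/60 − (59/60) = 68/15.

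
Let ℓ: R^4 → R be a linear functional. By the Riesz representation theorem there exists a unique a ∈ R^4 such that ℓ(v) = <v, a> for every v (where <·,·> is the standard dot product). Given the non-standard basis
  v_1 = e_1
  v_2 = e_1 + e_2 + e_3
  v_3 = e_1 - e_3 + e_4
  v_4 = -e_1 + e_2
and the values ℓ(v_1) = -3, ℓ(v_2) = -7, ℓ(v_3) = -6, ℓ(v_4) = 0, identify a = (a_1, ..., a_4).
a = (-3, -3, -1, -4)

Write a = (a_1, ..., a_4) in the standard basis. For each basis vector v_i, ℓ(v_i) = <v_i, a> is a linear equation in the a_j's. Collect the n equations into a matrix system V a = ℓ, where row i of V is v_i (expressed in the standard basis). Since V is invertible (lower-triangular with 1s on the diagonal, up to permutation), solve by back-substitution:
  V =
[[1, 0, 0, 0],
 [1, 1, 1, 0],
 [1, 0, -1, 1],
 [-1, 1, 0, 0]]
  V a = (-3, -7, -6, 0)
Solving gives a = (-3, -3, -1, -4).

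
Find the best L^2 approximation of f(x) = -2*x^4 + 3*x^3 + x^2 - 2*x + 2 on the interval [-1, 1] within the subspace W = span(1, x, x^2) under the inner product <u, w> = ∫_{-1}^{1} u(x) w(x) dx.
g(x) = -5*x^2/7 - x/5 + 76/35

The best approximation g ∈ W is the orthogonal projection of f onto W. Writing g = a_0 + a_1 x + a_2 x^2, the coefficients solve the normal equations G · a = b where
  G_{ij} = <φ_i, φ_j> and b_i = <f, φ_i>, with φ_0 = 1, φ_1 = x, φ_2 = x^2.
G =
  [2, 0, 2/3]
  [0, 2/3, 0]
  [2/3, 0, 2/5],
b = (58/15, -2/15, 122/105).
Solving gives a_0 = 76/35, a_1 = -1/5, a_2 = -5/7, so
  g(x) = -5*x^2/7 - x/5 + 76/35.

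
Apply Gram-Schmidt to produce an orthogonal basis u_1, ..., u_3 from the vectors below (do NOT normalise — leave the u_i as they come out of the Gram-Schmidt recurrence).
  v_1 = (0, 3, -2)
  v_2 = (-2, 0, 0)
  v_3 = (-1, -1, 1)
Orthogonal basis:
  u_1 = (0, 3, -2)
  u_2 = (-2, 0, 0)
  u_3 = (0, 2/13, 3/13)

Apply the Gram-Schmidt recurrence
  u_1 = v_1
  u_i = v_i − Σ_{j<i} ((v_i · u_j) / (u_j · u_j)) · u_j.

Step by step this gives:
  u_1 = (0, 3, -2)
  u_2 = (-2, 0, 0)
  u_3 = (0, 2/13, 3/13)

Orthogonality check:
  u_2 · u_1 = 0 (should be 0)
  u_3 · u_1 = 0 (should be 0)
  u_3 · u_2 = 0 (should be 0)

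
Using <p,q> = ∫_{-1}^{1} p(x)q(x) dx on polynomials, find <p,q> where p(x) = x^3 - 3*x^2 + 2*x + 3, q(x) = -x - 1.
<p,q> = -86/15

Expand the product: p(x)·q(x) = -x^4 + 2*x^3 + x^2 - 5*x - 3.
∫_{-1}^{1} of each monomial x^k gives [2/(k+1) if k even, 0 if k odd]. Integrating term-by-term (or equivalently evaluating the antiderivative F(x) = -x^5/5 + x^4/2 + x^3/3 - 5*x^2/2 - 3*x at the endpoints):
  F(1) − F(−1) = -73/15 − (13/15) = -86/15.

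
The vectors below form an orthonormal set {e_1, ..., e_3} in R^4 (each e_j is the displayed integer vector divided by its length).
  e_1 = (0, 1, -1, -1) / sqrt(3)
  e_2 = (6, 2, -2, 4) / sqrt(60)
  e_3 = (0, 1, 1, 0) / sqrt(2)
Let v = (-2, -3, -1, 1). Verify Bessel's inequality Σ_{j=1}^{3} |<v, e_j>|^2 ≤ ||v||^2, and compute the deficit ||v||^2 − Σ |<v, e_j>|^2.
Σ |<v, e_j>|^2 = 67/5; ||v||^2 = 15; deficit = 8/5

Write each e_j = u_j / sqrt(<u_j, u_j>) where u_j is the displayed integer vector. Then <v, e_j> = <v, u_j> / sqrt(<u_j, u_j>), so |<v, e_j>|^2 = <v, u_j>^2 / <u_j, u_j>.
Coefficients: <v, e_1> = -3/sqrt(3), <v, e_2> = -12/sqrt(60), <v, e_3> = -4/sqrt(2).
Square and sum: Σ |<v, e_j>|^2 = 67/5.
Compute ||v||^2 = v·v = 15.
Deficit = 15 − 67/5 = 8/5 ≥ 0, confirming Bessel's inequality. (The deficit equals ||v − Σ <v,e_j> e_j||^2, the squared distance from v to span{e_j}.)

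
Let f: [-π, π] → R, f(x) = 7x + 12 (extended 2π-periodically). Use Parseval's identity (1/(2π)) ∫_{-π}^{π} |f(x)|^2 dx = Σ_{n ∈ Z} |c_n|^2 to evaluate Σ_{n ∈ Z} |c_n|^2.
Σ |c_n|^2 = 49π^2/3 + 144

Expand and integrate term by term over [-π, π]:
  ∫ (7x)^2 dx = 49·(2π^3/3); ∫ 2·7·(12)·x dx = 0 (odd integrand); ∫ 12^2 dx = 144·2π.
So (1/(2π)) ∫_{-π}^{π} (7x + 12)^2 dx = 49π^2/3 + 144 = 49π^2/3 + 144.
Parseval ⇒ Σ |c_n|^2 = 49π^2/3 + 144.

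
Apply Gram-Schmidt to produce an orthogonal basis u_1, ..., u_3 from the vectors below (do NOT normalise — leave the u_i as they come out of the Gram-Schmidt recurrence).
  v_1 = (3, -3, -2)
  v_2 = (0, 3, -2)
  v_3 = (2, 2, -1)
Orthogonal basis:
  u_1 = (3, -3, -2)
  u_2 = (15/22, 51/22, -27/11)
  u_3 = (36/29, 18/29, 27/29)

Apply the Gram-Schmidt recurrence
  u_1 = v_1
  u_i = v_i − Σ_{j<i} ((v_i · u_j) / (u_j · u_j)) · u_j.

Step by step this gives:
  u_1 = (3, -3, -2)
  u_2 = (15/22, 51/22, -27/11)
  u_3 = (36/29, 18/29, 27/29)

Orthogonality check:
  u_2 · u_1 = 0 (should be 0)
  u_3 · u_1 = 0 (should be 0)
  u_3 · u_2 = 0 (should be 0)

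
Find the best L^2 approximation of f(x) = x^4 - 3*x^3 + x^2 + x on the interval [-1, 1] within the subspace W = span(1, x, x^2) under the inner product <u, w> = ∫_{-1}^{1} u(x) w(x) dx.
g(x) = 13*x^2/7 - 4*x/5 - 3/35

The best approximation g ∈ W is the orthogonal projection of f onto W. Writing g = a_0 + a_1 x + a_2 x^2, the coefficients solve the normal equations G · a = b where
  G_{ij} = <φ_i, φ_j> and b_i = <f, φ_i>, with φ_0 = 1, φ_1 = x, φ_2 = x^2.
G =
  [2, 0, 2/3]
  [0, 2/3, 0]
  [2/3, 0, 2/5],
b = (16/15, -8/15, 24/35).
Solving gives a_0 = -3/35, a_1 = -4/5, a_2 = 13/7, so
  g(x) = 13*x^2/7 - 4*x/5 - 3/35.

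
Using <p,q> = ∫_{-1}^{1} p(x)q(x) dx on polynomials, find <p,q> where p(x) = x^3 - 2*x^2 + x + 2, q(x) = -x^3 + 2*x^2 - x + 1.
<p,q> = 208/105

Expand the product: p(x)·q(x) = -x^6 + 4*x^5 - 6*x^4 + 3*x^3 + x^2 - x + 2.
∫_{-1}^{1} of each monomial x^k gives [2/(k+1) if k even, 0 if k odd]. Integrating term-by-term (or equivalently evaluating the antiderivative F(x) = -x^7/7 + 2*x^6/3 - 6*x^5/5 + 3*x^4/4 + x^3/3 - x^2/2 + 2*x at the endpoints):
  F(1) − F(−1) = 267/140 − (-31/420) = 208/105.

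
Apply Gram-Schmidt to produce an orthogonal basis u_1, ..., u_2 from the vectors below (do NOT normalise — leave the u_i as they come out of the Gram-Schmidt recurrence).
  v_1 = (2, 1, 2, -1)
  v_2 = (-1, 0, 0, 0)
Orthogonal basis:
  u_1 = (2, 1, 2, -1)
  u_2 = (-3/5, 1/5, 2/5, -1/5)

Apply the Gram-Schmidt recurrence
  u_1 = v_1
  u_i = v_i − Σ_{j<i} ((v_i · u_j) / (u_j · u_j)) · u_j.

Step by step this gives:
  u_1 = (2, 1, 2, -1)
  u_2 = (-3/5, 1/5, 2/5, -1/5)

Orthogonality check:
  u_2 · u_1 = 0 (should be 0)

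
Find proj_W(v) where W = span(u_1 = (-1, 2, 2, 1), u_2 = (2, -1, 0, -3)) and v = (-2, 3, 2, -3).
proj_W(v) = (2/7, 197/91, 40/13, -109/91)

Set up U = [u_1 | ... | u_2] ∈ R^(4×2). The projector onto W = col(U) is P = U (U^T U)^(-1) U^T.
Compute U^T U =
  [10, -7]
  [-7, 14],
and U^T v = (9, 2).
Solve U^T U · c = U^T v for the coefficients: c = (20/13, 83/91). The projection is proj_W(v) = U c.
Check: (v - proj_W(v)) · u_1 = 0  (should be 0).
Check: (v - proj_W(v)) · u_2 = 0  (should be 0).
Result: proj_W(v) = (2/7, 197/91, 40/13, -109/91).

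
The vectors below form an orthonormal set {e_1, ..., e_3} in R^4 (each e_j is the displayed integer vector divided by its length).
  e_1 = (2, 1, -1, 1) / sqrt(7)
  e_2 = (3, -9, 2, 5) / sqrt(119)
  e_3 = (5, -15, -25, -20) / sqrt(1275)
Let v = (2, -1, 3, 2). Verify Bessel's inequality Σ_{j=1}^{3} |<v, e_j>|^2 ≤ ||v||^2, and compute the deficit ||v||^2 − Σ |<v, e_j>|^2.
Σ |<v, e_j>|^2 = 15; ||v||^2 = 18; deficit = 3

Write each e_j = u_j / sqrt(<u_j, u_j>) where u_j is the displayed integer vector. Then <v, e_j> = <v, u_j> / sqrt(<u_j, u_j>), so |<v, e_j>|^2 = <v, u_j>^2 / <u_j, u_j>.
Coefficients: <v, e_1> = 2/sqrt(7), <v, e_2> = 31/sqrt(119), <v, e_3> = -90/sqrt(1275).
Square and sum: Σ |<v, e_j>|^2 = 15.
Compute ||v||^2 = v·v = 18.
Deficit = 18 − 15 = 3 ≥ 0, confirming Bessel's inequality. (The deficit equals ||v − Σ <v,e_j> e_j||^2, the squared distance from v to span{e_j}.)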